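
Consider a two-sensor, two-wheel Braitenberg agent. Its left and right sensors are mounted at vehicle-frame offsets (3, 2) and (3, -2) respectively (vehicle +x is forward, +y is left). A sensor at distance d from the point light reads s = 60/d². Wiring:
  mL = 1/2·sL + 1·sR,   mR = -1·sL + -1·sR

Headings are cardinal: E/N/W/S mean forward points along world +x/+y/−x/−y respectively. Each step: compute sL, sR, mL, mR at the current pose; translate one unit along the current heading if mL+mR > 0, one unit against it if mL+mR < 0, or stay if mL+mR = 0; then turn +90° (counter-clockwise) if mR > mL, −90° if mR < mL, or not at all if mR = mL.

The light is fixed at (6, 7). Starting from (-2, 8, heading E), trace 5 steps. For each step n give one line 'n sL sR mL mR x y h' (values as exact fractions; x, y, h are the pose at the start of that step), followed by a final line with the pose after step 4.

n=0: pose=(-2,8,E); sL=30/17, sR=30/13; mL=705/221, mR=-900/221; mL+mR=-15/17 → advance -1; mR−mL=-1605/221 → turn -1·90°
n=1: pose=(-3,8,S); sL=60/53, sR=12/25; mL=1386/1325, mR=-2136/1325; mL+mR=-30/53 → advance -1; mR−mL=-3522/1325 → turn -1·90°
n=2: pose=(-3,9,W); sL=5/12, sR=3/8; mL=7/12, mR=-19/24; mL+mR=-5/24 → advance -1; mR−mL=-11/8 → turn -1·90°
n=3: pose=(-2,9,N); sL=12/25, sR=60/61; mL=1866/1525, mR=-2232/1525; mL+mR=-6/25 → advance -1; mR−mL=-4098/1525 → turn -1·90°
n=4: pose=(-2,8,E); sL=30/17, sR=30/13; mL=705/221, mR=-900/221; mL+mR=-15/17 → advance -1; mR−mL=-1605/221 → turn -1·90°

0 30/17 30/13 705/221 -900/221 -2 8 E
1 60/53 12/25 1386/1325 -2136/1325 -3 8 S
2 5/12 3/8 7/12 -19/24 -3 9 W
3 12/25 60/61 1866/1525 -2232/1525 -2 9 N
4 30/17 30/13 705/221 -900/221 -2 8 E
final -3 8 S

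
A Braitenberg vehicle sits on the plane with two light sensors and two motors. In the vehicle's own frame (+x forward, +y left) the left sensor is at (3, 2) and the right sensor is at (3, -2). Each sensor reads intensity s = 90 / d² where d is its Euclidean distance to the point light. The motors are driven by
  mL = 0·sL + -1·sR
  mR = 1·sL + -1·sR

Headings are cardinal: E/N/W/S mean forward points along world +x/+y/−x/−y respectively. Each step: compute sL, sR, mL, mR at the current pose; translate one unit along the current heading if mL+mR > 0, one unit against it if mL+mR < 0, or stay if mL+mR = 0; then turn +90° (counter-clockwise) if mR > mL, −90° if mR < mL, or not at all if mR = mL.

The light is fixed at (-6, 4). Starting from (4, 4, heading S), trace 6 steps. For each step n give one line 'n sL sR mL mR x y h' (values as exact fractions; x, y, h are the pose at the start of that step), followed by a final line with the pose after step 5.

0 10/17 90/73 -90/73 -800/1241 4 4 S
1 45/89 9/17 -9/17 -36/1513 4 5 E
2 18/13 90/137 -90/137 1296/1781 3 5 N
3 5/2 45/26 -45/26 10/13 3 6 W
4 18/29 18/13 -18/13 -288/377 4 6 S
5 45/97 9/17 -9/17 -108/1649 4 7 E
final 3 7 N

n=0: pose=(4,4,S); sL=10/17, sR=90/73; mL=-90/73, mR=-800/1241; mL+mR=-2330/1241 → advance -1; mR−mL=10/17 → turn +1·90°
n=1: pose=(4,5,E); sL=45/89, sR=9/17; mL=-9/17, mR=-36/1513; mL+mR=-837/1513 → advance -1; mR−mL=45/89 → turn +1·90°
n=2: pose=(3,5,N); sL=18/13, sR=90/137; mL=-90/137, mR=1296/1781; mL+mR=126/1781 → advance +1; mR−mL=18/13 → turn +1·90°
n=3: pose=(3,6,W); sL=5/2, sR=45/26; mL=-45/26, mR=10/13; mL+mR=-25/26 → advance -1; mR−mL=5/2 → turn +1·90°
n=4: pose=(4,6,S); sL=18/29, sR=18/13; mL=-18/13, mR=-288/377; mL+mR=-810/377 → advance -1; mR−mL=18/29 → turn +1·90°
n=5: pose=(4,7,E); sL=45/97, sR=9/17; mL=-9/17, mR=-108/1649; mL+mR=-981/1649 → advance -1; mR−mL=45/97 → turn +1·90°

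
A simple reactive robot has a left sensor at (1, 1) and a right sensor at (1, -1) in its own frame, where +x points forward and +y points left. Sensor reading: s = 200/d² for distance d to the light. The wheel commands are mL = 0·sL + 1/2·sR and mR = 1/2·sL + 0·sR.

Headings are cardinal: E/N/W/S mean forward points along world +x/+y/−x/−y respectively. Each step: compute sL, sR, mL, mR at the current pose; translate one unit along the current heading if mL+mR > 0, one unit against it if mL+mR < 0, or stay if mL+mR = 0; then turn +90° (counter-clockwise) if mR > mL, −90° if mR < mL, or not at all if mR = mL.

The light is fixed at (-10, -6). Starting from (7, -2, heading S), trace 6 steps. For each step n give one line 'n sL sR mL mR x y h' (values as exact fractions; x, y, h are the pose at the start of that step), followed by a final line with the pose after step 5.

0 200/333 40/53 20/53 100/333 7 -2 S
1 10/13 25/34 25/68 5/13 7 -3 W
2 200/293 200/229 100/229 100/293 6 -3 S
3 100/113 100/117 50/117 50/113 6 -4 W
4 200/257 200/197 100/197 100/257 5 -4 S
5 50/49 1 1/2 25/49 5 -5 W
final 4 -5 S

n=0: pose=(7,-2,S); sL=200/333, sR=40/53; mL=20/53, mR=100/333; mL+mR=11960/17649 → advance +1; mR−mL=-1360/17649 → turn -1·90°
n=1: pose=(7,-3,W); sL=10/13, sR=25/34; mL=25/68, mR=5/13; mL+mR=665/884 → advance +1; mR−mL=15/884 → turn +1·90°
n=2: pose=(6,-3,S); sL=200/293, sR=200/229; mL=100/229, mR=100/293; mL+mR=52200/67097 → advance +1; mR−mL=-6400/67097 → turn -1·90°
n=3: pose=(6,-4,W); sL=100/113, sR=100/117; mL=50/117, mR=50/113; mL+mR=11500/13221 → advance +1; mR−mL=200/13221 → turn +1·90°
n=4: pose=(5,-4,S); sL=200/257, sR=200/197; mL=100/197, mR=100/257; mL+mR=45400/50629 → advance +1; mR−mL=-6000/50629 → turn -1·90°
n=5: pose=(5,-5,W); sL=50/49, sR=1; mL=1/2, mR=25/49; mL+mR=99/98 → advance +1; mR−mL=1/98 → turn +1·90°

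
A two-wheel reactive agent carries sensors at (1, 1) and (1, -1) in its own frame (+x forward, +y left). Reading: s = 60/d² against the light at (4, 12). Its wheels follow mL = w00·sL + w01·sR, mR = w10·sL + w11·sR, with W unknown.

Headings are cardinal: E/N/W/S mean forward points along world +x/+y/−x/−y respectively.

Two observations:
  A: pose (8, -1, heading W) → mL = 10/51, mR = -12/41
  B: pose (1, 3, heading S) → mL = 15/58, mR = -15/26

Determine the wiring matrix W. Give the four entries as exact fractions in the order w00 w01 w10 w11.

0 1/2 -1 0

obs A: pose=(8,-1,W) → sL=12/41, sR=20/51, mL=10/51, mR=-12/41
obs B: pose=(1,3,S) → sL=15/26, sR=15/29, mL=15/58, mR=-15/26
sensor matrix S = [[12/41, 20/51], [15/26, 15/29]]; det S = -19670/262769
solve [mL_A; mL_B] = S·[w00; w01] and [mR_A; mR_B] = S·[w10; w11]:
  w00 = 0, w01 = 1/2, w10 = -1, w11 = 0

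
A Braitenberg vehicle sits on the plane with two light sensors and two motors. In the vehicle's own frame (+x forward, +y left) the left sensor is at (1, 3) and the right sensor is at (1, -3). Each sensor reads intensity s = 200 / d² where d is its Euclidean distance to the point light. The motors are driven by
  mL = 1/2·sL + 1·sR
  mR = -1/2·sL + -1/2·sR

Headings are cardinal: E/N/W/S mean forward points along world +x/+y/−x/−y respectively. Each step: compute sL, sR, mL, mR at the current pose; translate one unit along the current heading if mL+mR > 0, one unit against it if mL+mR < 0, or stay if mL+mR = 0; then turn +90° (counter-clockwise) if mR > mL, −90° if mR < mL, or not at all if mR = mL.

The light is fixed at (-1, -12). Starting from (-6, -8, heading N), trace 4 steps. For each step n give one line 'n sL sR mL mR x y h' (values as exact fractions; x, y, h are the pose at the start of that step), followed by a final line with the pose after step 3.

0 200/89 200/29 20700/2581 -11800/2581 -6 -8 N
1 5/2 10 45/4 -25/4 -6 -7 E
2 200/17 40/13 1980/221 -1640/221 -5 -7 S
3 100/13 100/37 3150/481 -2500/481 -5 -8 W
final -6 -8 N

n=0: pose=(-6,-8,N); sL=200/89, sR=200/29; mL=20700/2581, mR=-11800/2581; mL+mR=100/29 → advance +1; mR−mL=-32500/2581 → turn -1·90°
n=1: pose=(-6,-7,E); sL=5/2, sR=10; mL=45/4, mR=-25/4; mL+mR=5 → advance +1; mR−mL=-35/2 → turn -1·90°
n=2: pose=(-5,-7,S); sL=200/17, sR=40/13; mL=1980/221, mR=-1640/221; mL+mR=20/13 → advance +1; mR−mL=-3620/221 → turn -1·90°
n=3: pose=(-5,-8,W); sL=100/13, sR=100/37; mL=3150/481, mR=-2500/481; mL+mR=50/37 → advance +1; mR−mL=-5650/481 → turn -1·90°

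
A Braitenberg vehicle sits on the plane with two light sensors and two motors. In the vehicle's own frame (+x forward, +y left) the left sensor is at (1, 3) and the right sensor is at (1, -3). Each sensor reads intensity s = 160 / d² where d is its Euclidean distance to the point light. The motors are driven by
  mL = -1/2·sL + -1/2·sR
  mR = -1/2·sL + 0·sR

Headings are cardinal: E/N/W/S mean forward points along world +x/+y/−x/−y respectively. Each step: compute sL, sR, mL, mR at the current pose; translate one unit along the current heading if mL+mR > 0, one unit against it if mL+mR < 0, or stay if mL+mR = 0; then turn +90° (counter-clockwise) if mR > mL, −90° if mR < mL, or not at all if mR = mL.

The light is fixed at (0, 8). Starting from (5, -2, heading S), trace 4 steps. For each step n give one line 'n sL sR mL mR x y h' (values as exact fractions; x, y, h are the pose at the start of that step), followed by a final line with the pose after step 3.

n=0: pose=(5,-2,S); sL=32/37, sR=32/25; mL=-992/925, mR=-16/37; mL+mR=-1392/925 → advance -1; mR−mL=16/25 → turn +1·90°
n=1: pose=(5,-1,E); sL=20/9, sR=8/9; mL=-14/9, mR=-10/9; mL+mR=-8/3 → advance -1; mR−mL=4/9 → turn +1·90°
n=2: pose=(4,-1,N); sL=32/13, sR=160/113; mL=-2848/1469, mR=-16/13; mL+mR=-4656/1469 → advance -1; mR−mL=80/113 → turn +1·90°
n=3: pose=(4,-2,W); sL=80/89, sR=80/29; mL=-4720/2581, mR=-40/89; mL+mR=-5880/2581 → advance -1; mR−mL=40/29 → turn +1·90°

0 32/37 32/25 -992/925 -16/37 5 -2 S
1 20/9 8/9 -14/9 -10/9 5 -1 E
2 32/13 160/113 -2848/1469 -16/13 4 -1 N
3 80/89 80/29 -4720/2581 -40/89 4 -2 W
final 5 -2 S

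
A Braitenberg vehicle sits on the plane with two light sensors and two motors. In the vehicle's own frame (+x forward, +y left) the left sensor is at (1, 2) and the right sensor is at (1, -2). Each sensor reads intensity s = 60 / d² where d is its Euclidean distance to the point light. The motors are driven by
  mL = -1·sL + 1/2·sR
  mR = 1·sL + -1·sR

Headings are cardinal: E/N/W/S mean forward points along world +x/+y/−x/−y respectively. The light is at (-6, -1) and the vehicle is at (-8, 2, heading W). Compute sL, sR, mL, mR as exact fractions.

left sensor world pos  = (-9, 0); dL² = 10
right sensor world pos = (-9, 4); dR² = 34
sL = 60/10 = 6
sR = 60/34 = 30/17
mL = -1·sL + 1/2·sR = -87/17
mR = 1·sL + -1·sR = 72/17

6 30/17 -87/17 72/17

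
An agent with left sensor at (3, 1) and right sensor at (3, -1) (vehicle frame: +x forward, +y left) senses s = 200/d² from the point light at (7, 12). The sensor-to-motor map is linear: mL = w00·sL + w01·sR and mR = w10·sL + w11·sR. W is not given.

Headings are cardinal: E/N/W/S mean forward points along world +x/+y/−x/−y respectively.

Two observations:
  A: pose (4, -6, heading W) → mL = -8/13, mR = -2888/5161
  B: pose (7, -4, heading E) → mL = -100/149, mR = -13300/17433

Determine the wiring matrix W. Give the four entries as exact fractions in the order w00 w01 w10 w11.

obs A: pose=(4,-6,W) → sL=200/397, sR=8/13, mL=-8/13, mR=-2888/5161
obs B: pose=(7,-4,E) → sL=100/117, sR=100/149, mL=-100/149, mR=-13300/17433
sensor matrix S = [[200/397, 8/13], [100/117, 100/149]]; det S = -16902400/89971713
solve [mL_A; mL_B] = S·[w00; w01] and [mR_A; mR_B] = S·[w10; w11]:
  w00 = 0, w01 = -1, w10 = -1/2, w11 = -1/2

0 -1 -1/2 -1/2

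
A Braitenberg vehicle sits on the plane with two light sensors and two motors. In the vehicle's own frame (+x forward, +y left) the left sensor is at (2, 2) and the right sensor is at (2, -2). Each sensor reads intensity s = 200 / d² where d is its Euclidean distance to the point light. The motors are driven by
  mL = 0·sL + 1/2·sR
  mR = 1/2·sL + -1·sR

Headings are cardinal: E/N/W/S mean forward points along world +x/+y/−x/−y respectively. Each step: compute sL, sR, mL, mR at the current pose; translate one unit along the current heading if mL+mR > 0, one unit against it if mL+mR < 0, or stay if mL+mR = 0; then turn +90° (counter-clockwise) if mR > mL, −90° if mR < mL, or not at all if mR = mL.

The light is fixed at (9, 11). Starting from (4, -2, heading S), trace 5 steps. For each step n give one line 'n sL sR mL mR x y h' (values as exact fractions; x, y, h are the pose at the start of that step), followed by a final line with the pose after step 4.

n=0: pose=(4,-2,S); sL=100/117, sR=100/137; mL=50/137, mR=-4850/16029; mL+mR=1000/16029 → advance +1; mR−mL=-10700/16029 → turn -1·90°
n=1: pose=(4,-3,W); sL=40/61, sR=200/193; mL=100/193, mR=-8340/11773; mL+mR=-2240/11773 → advance -1; mR−mL=-14440/11773 → turn -1·90°
n=2: pose=(5,-3,N); sL=10/9, sR=50/37; mL=25/37, mR=-265/333; mL+mR=-40/333 → advance -1; mR−mL=-490/333 → turn -1·90°
n=3: pose=(5,-4,E); sL=200/173, sR=200/293; mL=100/293, mR=-5300/50689; mL+mR=12000/50689 → advance +1; mR−mL=-22600/50689 → turn -1·90°
n=4: pose=(6,-4,S); sL=20/29, sR=100/157; mL=50/157, mR=-1330/4553; mL+mR=120/4553 → advance +1; mR−mL=-2780/4553 → turn -1·90°

0 100/117 100/137 50/137 -4850/16029 4 -2 S
1 40/61 200/193 100/193 -8340/11773 4 -3 W
2 10/9 50/37 25/37 -265/333 5 -3 N
3 200/173 200/293 100/293 -5300/50689 5 -4 E
4 20/29 100/157 50/157 -1330/4553 6 -4 S
final 6 -5 W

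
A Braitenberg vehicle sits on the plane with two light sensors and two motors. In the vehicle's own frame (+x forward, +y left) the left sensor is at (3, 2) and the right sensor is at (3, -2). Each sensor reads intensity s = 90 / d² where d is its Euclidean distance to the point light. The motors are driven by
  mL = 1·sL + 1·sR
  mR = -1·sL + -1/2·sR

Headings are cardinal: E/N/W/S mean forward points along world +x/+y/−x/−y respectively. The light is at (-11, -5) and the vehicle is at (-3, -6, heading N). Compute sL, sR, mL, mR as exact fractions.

left sensor world pos  = (-5, -3); dL² = 40
right sensor world pos = (-1, -3); dR² = 104
sL = 90/40 = 9/4
sR = 90/104 = 45/52
mL = 1·sL + 1·sR = 81/26
mR = -1·sL + -1/2·sR = -279/104

9/4 45/52 81/26 -279/104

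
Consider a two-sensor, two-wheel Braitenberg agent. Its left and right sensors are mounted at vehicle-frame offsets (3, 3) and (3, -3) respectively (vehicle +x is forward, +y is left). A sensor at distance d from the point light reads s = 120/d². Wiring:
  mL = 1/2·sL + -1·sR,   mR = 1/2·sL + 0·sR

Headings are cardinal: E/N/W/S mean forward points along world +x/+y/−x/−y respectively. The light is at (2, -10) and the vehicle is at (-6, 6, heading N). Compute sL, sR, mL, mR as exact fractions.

60/241 60/193 -8670/46513 30/241

left sensor world pos  = (-9, 9); dL² = 482
right sensor world pos = (-3, 9); dR² = 386
sL = 120/482 = 60/241
sR = 120/386 = 60/193
mL = 1/2·sL + -1·sR = -8670/46513
mR = 1/2·sL + 0·sR = 30/241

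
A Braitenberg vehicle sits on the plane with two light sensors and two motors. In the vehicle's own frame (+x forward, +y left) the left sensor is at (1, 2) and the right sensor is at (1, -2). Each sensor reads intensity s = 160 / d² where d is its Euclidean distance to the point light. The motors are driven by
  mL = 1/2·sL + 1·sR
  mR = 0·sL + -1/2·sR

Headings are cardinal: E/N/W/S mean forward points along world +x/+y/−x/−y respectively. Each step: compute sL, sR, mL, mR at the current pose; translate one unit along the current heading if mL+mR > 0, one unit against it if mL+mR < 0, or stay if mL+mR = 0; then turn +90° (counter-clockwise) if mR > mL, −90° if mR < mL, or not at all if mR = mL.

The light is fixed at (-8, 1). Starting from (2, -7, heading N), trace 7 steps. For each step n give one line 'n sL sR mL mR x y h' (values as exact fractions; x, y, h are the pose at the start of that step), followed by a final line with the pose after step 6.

n=0: pose=(2,-7,N); sL=160/113, sR=160/193; mL=33520/21809, mR=-80/193; mL+mR=24480/21809 → advance +1; mR−mL=-42560/21809 → turn -1·90°
n=1: pose=(2,-6,E); sL=80/73, sR=80/101; mL=9880/7373, mR=-40/101; mL+mR=6960/7373 → advance +1; mR−mL=-12800/7373 → turn -1·90°
n=2: pose=(3,-6,S); sL=160/233, sR=32/29; mL=9776/6757, mR=-16/29; mL+mR=6048/6757 → advance +1; mR−mL=-13504/6757 → turn -1·90°
n=3: pose=(3,-7,W); sL=4/5, sR=20/17; mL=134/85, mR=-10/17; mL+mR=84/85 → advance +1; mR−mL=-184/85 → turn -1·90°
n=4: pose=(2,-7,N); sL=160/113, sR=160/193; mL=33520/21809, mR=-80/193; mL+mR=24480/21809 → advance +1; mR−mL=-42560/21809 → turn -1·90°
n=5: pose=(2,-6,E); sL=80/73, sR=80/101; mL=9880/7373, mR=-40/101; mL+mR=6960/7373 → advance +1; mR−mL=-12800/7373 → turn -1·90°
n=6: pose=(3,-6,S); sL=160/233, sR=32/29; mL=9776/6757, mR=-16/29; mL+mR=6048/6757 → advance +1; mR−mL=-13504/6757 → turn -1·90°

0 160/113 160/193 33520/21809 -80/193 2 -7 N
1 80/73 80/101 9880/7373 -40/101 2 -6 E
2 160/233 32/29 9776/6757 -16/29 3 -6 S
3 4/5 20/17 134/85 -10/17 3 -7 W
4 160/113 160/193 33520/21809 -80/193 2 -7 N
5 80/73 80/101 9880/7373 -40/101 2 -6 E
6 160/233 32/29 9776/6757 -16/29 3 -6 S
final 3 -7 W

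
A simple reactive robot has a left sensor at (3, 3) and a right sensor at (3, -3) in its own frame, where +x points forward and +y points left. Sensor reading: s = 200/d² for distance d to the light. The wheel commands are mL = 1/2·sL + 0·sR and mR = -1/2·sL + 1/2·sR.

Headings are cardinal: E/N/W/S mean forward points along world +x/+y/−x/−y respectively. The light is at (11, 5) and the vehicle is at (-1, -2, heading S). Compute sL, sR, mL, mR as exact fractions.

200/181 8/13 100/181 -576/2353

left sensor world pos  = (2, -5); dL² = 181
right sensor world pos = (-4, -5); dR² = 325
sL = 200/181 = 200/181
sR = 200/325 = 8/13
mL = 1/2·sL + 0·sR = 100/181
mR = -1/2·sL + 1/2·sR = -576/2353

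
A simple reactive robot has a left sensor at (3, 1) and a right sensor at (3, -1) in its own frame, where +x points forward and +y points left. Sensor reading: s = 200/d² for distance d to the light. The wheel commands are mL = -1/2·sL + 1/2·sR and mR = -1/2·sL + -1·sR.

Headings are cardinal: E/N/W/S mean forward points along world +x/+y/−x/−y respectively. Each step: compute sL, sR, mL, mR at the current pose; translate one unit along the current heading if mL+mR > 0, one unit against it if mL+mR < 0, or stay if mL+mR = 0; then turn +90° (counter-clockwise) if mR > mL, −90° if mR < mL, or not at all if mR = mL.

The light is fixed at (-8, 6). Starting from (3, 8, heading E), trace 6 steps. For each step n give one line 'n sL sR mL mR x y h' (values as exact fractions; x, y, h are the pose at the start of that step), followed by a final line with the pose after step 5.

0 40/41 200/197 160/8077 -12140/8077 3 8 E
1 100/61 100/41 1000/2501 -8150/2501 2 8 S
2 200/53 40/13 -240/689 -3420/689 2 9 W
3 25/17 10/9 -55/306 -565/306 3 9 N
4 40/41 200/197 160/8077 -12140/8077 3 8 E
5 100/61 100/41 1000/2501 -8150/2501 2 8 S
final 2 9 W

n=0: pose=(3,8,E); sL=40/41, sR=200/197; mL=160/8077, mR=-12140/8077; mL+mR=-11980/8077 → advance -1; mR−mL=-300/197 → turn -1·90°
n=1: pose=(2,8,S); sL=100/61, sR=100/41; mL=1000/2501, mR=-8150/2501; mL+mR=-7150/2501 → advance -1; mR−mL=-150/41 → turn -1·90°
n=2: pose=(2,9,W); sL=200/53, sR=40/13; mL=-240/689, mR=-3420/689; mL+mR=-3660/689 → advance -1; mR−mL=-60/13 → turn -1·90°
n=3: pose=(3,9,N); sL=25/17, sR=10/9; mL=-55/306, mR=-565/306; mL+mR=-310/153 → advance -1; mR−mL=-5/3 → turn -1·90°
n=4: pose=(3,8,E); sL=40/41, sR=200/197; mL=160/8077, mR=-12140/8077; mL+mR=-11980/8077 → advance -1; mR−mL=-300/197 → turn -1·90°
n=5: pose=(2,8,S); sL=100/61, sR=100/41; mL=1000/2501, mR=-8150/2501; mL+mR=-7150/2501 → advance -1; mR−mL=-150/41 → turn -1·90°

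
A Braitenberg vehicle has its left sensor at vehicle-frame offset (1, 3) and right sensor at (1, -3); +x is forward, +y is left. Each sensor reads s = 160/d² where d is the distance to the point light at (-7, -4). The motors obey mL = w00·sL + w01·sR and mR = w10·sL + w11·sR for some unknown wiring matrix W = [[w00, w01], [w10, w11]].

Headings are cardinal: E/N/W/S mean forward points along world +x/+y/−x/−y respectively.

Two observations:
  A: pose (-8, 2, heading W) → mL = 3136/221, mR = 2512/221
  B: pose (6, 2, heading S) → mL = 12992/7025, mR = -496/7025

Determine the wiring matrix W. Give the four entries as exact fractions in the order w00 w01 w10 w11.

1 1 1 -1/2

obs A: pose=(-8,2,W) → sL=160/13, sR=32/17, mL=3136/221, mR=2512/221
obs B: pose=(6,2,S) → sL=160/281, sR=32/25, mL=12992/7025, mR=-496/7025
sensor matrix S = [[160/13, 32/17], [160/281, 32/25]]; det S = 4558848/310505
solve [mL_A; mL_B] = S·[w00; w01] and [mR_A; mR_B] = S·[w10; w11]:
  w00 = 1, w01 = 1, w10 = 1, w11 = -1/2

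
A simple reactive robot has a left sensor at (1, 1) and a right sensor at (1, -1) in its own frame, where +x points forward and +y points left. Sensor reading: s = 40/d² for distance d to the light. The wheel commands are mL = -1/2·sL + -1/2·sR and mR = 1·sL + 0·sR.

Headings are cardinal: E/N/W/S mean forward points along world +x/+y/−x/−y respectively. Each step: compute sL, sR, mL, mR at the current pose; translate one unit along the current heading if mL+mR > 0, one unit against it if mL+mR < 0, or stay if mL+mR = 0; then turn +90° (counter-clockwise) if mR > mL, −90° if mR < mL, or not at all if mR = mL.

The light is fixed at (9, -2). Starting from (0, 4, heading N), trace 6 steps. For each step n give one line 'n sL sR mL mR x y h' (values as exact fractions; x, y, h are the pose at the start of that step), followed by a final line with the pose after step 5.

0 40/149 40/113 -5240/16837 40/149 0 4 N
1 10/29 5/17 -315/986 10/29 0 3 W
2 40/97 40/137 -4680/13289 40/97 -1 3 S
3 20/53 4/9 -196/477 20/53 -1 2 E
4 40/169 8/25 -1176/4225 40/169 -2 2 N
5 10/37 1/4 -77/296 10/37 -2 1 W
final -3 1 S

n=0: pose=(0,4,N); sL=40/149, sR=40/113; mL=-5240/16837, mR=40/149; mL+mR=-720/16837 → advance -1; mR−mL=9760/16837 → turn +1·90°
n=1: pose=(0,3,W); sL=10/29, sR=5/17; mL=-315/986, mR=10/29; mL+mR=25/986 → advance +1; mR−mL=655/986 → turn +1·90°
n=2: pose=(-1,3,S); sL=40/97, sR=40/137; mL=-4680/13289, mR=40/97; mL+mR=800/13289 → advance +1; mR−mL=10160/13289 → turn +1·90°
n=3: pose=(-1,2,E); sL=20/53, sR=4/9; mL=-196/477, mR=20/53; mL+mR=-16/477 → advance -1; mR−mL=376/477 → turn +1·90°
n=4: pose=(-2,2,N); sL=40/169, sR=8/25; mL=-1176/4225, mR=40/169; mL+mR=-176/4225 → advance -1; mR−mL=2176/4225 → turn +1·90°
n=5: pose=(-2,1,W); sL=10/37, sR=1/4; mL=-77/296, mR=10/37; mL+mR=3/296 → advance +1; mR−mL=157/296 → turn +1·90°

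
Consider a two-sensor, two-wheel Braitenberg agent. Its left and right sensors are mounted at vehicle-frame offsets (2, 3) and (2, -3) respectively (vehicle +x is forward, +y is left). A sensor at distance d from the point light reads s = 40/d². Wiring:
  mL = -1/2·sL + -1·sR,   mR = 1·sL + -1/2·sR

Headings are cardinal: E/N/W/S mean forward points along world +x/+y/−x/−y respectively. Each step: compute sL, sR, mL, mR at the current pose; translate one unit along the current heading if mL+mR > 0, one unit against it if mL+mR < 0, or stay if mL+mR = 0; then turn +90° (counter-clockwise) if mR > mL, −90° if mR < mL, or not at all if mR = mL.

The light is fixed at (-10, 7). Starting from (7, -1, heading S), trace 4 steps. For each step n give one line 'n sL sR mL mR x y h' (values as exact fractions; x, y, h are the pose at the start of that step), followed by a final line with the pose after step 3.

0 2/25 5/37 -162/925 23/1850 7 -1 S
1 40/377 40/461 -24300/173797 10900/173797 7 0 E
2 20/97 20/193 -3870/18721 2890/18721 6 0 N
3 40/317 40/221 -17100/70057 2500/70057 6 -1 W
final 7 -1 S

n=0: pose=(7,-1,S); sL=2/25, sR=5/37; mL=-162/925, mR=23/1850; mL+mR=-301/1850 → advance -1; mR−mL=347/1850 → turn +1·90°
n=1: pose=(7,0,E); sL=40/377, sR=40/461; mL=-24300/173797, mR=10900/173797; mL+mR=-13400/173797 → advance -1; mR−mL=35200/173797 → turn +1·90°
n=2: pose=(6,0,N); sL=20/97, sR=20/193; mL=-3870/18721, mR=2890/18721; mL+mR=-980/18721 → advance -1; mR−mL=6760/18721 → turn +1·90°
n=3: pose=(6,-1,W); sL=40/317, sR=40/221; mL=-17100/70057, mR=2500/70057; mL+mR=-14600/70057 → advance -1; mR−mL=19600/70057 → turn +1·90°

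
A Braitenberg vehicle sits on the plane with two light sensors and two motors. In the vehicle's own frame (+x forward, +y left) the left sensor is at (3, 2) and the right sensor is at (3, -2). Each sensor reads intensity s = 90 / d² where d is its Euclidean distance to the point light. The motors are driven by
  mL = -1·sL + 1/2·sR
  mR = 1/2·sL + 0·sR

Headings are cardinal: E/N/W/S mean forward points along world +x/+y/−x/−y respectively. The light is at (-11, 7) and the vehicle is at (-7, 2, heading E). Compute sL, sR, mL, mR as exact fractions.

45/29 45/49 -3105/2842 45/58

left sensor world pos  = (-4, 4); dL² = 58
right sensor world pos = (-4, 0); dR² = 98
sL = 90/58 = 45/29
sR = 90/98 = 45/49
mL = -1·sL + 1/2·sR = -3105/2842
mR = 1/2·sL + 0·sR = 45/58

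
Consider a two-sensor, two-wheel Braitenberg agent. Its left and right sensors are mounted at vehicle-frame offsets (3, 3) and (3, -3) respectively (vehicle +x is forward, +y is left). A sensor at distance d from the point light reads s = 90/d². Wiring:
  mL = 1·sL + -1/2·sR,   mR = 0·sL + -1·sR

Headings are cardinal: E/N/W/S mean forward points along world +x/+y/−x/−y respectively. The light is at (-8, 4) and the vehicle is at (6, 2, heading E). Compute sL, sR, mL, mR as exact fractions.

left sensor world pos  = (9, 5); dL² = 290
right sensor world pos = (9, -1); dR² = 314
sL = 90/290 = 9/29
sR = 90/314 = 45/157
mL = 1·sL + -1/2·sR = 1521/9106
mR = 0·sL + -1·sR = -45/157

9/29 45/157 1521/9106 -45/157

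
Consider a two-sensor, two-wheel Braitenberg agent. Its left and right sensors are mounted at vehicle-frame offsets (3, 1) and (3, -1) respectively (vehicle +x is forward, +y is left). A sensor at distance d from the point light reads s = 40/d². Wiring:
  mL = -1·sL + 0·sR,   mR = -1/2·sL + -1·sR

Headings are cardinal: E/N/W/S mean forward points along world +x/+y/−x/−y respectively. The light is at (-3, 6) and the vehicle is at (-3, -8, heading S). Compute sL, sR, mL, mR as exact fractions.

4/29 4/29 -4/29 -6/29

left sensor world pos  = (-2, -11); dL² = 290
right sensor world pos = (-4, -11); dR² = 290
sL = 40/290 = 4/29
sR = 40/290 = 4/29
mL = -1·sL + 0·sR = -4/29
mR = -1/2·sL + -1·sR = -6/29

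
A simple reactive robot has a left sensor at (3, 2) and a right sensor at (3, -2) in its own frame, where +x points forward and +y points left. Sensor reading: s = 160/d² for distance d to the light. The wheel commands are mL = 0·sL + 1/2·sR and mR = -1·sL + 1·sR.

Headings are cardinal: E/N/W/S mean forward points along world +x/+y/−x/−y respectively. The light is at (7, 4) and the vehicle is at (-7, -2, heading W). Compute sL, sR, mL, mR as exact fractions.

left sensor world pos  = (-10, -4); dL² = 353
right sensor world pos = (-10, 0); dR² = 305
sL = 160/353 = 160/353
sR = 160/305 = 32/61
mL = 0·sL + 1/2·sR = 16/61
mR = -1·sL + 1·sR = 1536/21533

160/353 32/61 16/61 1536/21533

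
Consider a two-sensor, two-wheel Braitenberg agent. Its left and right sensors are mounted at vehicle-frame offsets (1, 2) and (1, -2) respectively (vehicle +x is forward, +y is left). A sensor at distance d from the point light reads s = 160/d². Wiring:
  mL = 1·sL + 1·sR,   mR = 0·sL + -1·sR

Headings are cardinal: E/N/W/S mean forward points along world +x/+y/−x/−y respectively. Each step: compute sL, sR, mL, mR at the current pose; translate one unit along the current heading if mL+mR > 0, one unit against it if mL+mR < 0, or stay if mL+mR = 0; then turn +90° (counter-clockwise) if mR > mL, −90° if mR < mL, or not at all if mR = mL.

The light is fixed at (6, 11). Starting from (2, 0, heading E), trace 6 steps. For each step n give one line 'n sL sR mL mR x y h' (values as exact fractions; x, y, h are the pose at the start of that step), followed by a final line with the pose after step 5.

0 16/9 80/89 2144/801 -80/89 2 0 E
1 32/29 160/169 10048/4901 -160/169 3 0 S
2 40/53 40/29 3280/1537 -40/29 3 -1 W
3 160/157 32/25 9024/3925 -32/25 2 -1 N
4 16/9 80/89 2144/801 -80/89 2 0 E
5 32/29 160/169 10048/4901 -160/169 3 0 S
final 3 -1 W

n=0: pose=(2,0,E); sL=16/9, sR=80/89; mL=2144/801, mR=-80/89; mL+mR=16/9 → advance +1; mR−mL=-2864/801 → turn -1·90°
n=1: pose=(3,0,S); sL=32/29, sR=160/169; mL=10048/4901, mR=-160/169; mL+mR=32/29 → advance +1; mR−mL=-14688/4901 → turn -1·90°
n=2: pose=(3,-1,W); sL=40/53, sR=40/29; mL=3280/1537, mR=-40/29; mL+mR=40/53 → advance +1; mR−mL=-5400/1537 → turn -1·90°
n=3: pose=(2,-1,N); sL=160/157, sR=32/25; mL=9024/3925, mR=-32/25; mL+mR=160/157 → advance +1; mR−mL=-14048/3925 → turn -1·90°
n=4: pose=(2,0,E); sL=16/9, sR=80/89; mL=2144/801, mR=-80/89; mL+mR=16/9 → advance +1; mR−mL=-2864/801 → turn -1·90°
n=5: pose=(3,0,S); sL=32/29, sR=160/169; mL=10048/4901, mR=-160/169; mL+mR=32/29 → advance +1; mR−mL=-14688/4901 → turn -1·90°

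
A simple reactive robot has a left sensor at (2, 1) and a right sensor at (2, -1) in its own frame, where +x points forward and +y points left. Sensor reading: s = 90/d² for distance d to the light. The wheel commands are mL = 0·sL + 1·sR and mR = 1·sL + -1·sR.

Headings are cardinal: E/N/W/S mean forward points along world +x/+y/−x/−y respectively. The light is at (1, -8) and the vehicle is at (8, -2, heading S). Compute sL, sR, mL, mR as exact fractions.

left sensor world pos  = (9, -4); dL² = 80
right sensor world pos = (7, -4); dR² = 52
sL = 90/80 = 9/8
sR = 90/52 = 45/26
mL = 0·sL + 1·sR = 45/26
mR = 1·sL + -1·sR = -63/104

9/8 45/26 45/26 -63/104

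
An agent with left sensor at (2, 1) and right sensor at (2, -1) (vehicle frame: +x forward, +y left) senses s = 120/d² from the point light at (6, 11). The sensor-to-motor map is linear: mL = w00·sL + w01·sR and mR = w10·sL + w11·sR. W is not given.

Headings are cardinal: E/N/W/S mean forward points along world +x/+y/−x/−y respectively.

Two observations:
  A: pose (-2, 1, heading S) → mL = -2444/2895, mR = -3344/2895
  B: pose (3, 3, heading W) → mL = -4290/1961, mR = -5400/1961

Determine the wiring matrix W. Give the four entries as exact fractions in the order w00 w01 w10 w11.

obs A: pose=(-2,1,S) → sL=120/193, sR=8/15, mL=-2444/2895, mR=-3344/2895
obs B: pose=(3,3,W) → sL=60/53, sR=60/37, mL=-4290/1961, mR=-5400/1961
sensor matrix S = [[120/193, 8/15], [60/53, 60/37]]; det S = 153088/378473
solve [mL_A; mL_B] = S·[w00; w01] and [mR_A; mR_B] = S·[w10; w11]:
  w00 = -1/2, w01 = -1, w10 = -1, w11 = -1

-1/2 -1 -1 -1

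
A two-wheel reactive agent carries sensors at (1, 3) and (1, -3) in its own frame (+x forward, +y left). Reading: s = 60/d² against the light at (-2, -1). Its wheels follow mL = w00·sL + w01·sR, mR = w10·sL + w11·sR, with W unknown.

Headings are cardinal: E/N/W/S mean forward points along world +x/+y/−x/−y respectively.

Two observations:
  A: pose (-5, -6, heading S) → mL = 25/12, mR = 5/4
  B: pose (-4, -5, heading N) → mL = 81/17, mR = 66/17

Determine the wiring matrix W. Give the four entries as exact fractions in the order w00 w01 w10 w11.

obs A: pose=(-5,-6,S) → sL=5/3, sR=5/6, mL=25/12, mR=5/4
obs B: pose=(-4,-5,N) → sL=30/17, sR=6, mL=81/17, mR=66/17
sensor matrix S = [[5/3, 5/6], [30/17, 6]]; det S = 145/17
solve [mL_A; mL_B] = S·[w00; w01] and [mR_A; mR_B] = S·[w10; w11]:
  w00 = 1, w01 = 1/2, w10 = 1/2, w11 = 1/2

1 1/2 1/2 1/2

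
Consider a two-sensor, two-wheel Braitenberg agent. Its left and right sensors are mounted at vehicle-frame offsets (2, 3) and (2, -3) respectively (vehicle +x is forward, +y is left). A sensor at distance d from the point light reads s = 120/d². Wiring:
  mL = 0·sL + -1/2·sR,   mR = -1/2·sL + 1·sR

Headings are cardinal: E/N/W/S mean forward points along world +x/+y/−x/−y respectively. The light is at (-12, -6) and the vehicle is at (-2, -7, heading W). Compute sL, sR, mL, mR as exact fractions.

left sensor world pos  = (-4, -10); dL² = 80
right sensor world pos = (-4, -4); dR² = 68
sL = 120/80 = 3/2
sR = 120/68 = 30/17
mL = 0·sL + -1/2·sR = -15/17
mR = -1/2·sL + 1·sR = 69/68

3/2 30/17 -15/17 69/68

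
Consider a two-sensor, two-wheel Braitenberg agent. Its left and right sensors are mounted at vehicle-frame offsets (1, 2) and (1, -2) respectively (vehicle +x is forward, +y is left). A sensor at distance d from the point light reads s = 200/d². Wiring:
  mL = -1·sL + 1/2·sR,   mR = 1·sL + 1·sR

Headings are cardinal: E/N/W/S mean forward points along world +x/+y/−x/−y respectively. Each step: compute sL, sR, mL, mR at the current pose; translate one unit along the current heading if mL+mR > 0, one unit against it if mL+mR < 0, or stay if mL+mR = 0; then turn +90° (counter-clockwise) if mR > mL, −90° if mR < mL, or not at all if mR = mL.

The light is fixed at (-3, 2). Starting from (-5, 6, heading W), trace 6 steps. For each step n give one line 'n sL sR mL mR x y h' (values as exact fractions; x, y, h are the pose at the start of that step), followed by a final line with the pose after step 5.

n=0: pose=(-5,6,W); sL=200/13, sR=40/9; mL=-1540/117, mR=2320/117; mL+mR=20/3 → advance +1; mR−mL=3860/117 → turn +1·90°
n=1: pose=(-6,6,S); sL=20, sR=100/17; mL=-290/17, mR=440/17; mL+mR=150/17 → advance +1; mR−mL=730/17 → turn +1·90°
n=2: pose=(-6,5,E); sL=200/29, sR=40; mL=380/29, mR=1360/29; mL+mR=60 → advance +1; mR−mL=980/29 → turn +1·90°
n=3: pose=(-5,5,N); sL=25/4, sR=25/2; mL=0, mR=75/4; mL+mR=75/4 → advance +1; mR−mL=75/4 → turn +1·90°
n=4: pose=(-5,6,W); sL=200/13, sR=40/9; mL=-1540/117, mR=2320/117; mL+mR=20/3 → advance +1; mR−mL=3860/117 → turn +1·90°
n=5: pose=(-6,6,S); sL=20, sR=100/17; mL=-290/17, mR=440/17; mL+mR=150/17 → advance +1; mR−mL=730/17 → turn +1·90°

0 200/13 40/9 -1540/117 2320/117 -5 6 W
1 20 100/17 -290/17 440/17 -6 6 S
2 200/29 40 380/29 1360/29 -6 5 E
3 25/4 25/2 0 75/4 -5 5 N
4 200/13 40/9 -1540/117 2320/117 -5 6 W
5 20 100/17 -290/17 440/17 -6 6 S
final -6 5 E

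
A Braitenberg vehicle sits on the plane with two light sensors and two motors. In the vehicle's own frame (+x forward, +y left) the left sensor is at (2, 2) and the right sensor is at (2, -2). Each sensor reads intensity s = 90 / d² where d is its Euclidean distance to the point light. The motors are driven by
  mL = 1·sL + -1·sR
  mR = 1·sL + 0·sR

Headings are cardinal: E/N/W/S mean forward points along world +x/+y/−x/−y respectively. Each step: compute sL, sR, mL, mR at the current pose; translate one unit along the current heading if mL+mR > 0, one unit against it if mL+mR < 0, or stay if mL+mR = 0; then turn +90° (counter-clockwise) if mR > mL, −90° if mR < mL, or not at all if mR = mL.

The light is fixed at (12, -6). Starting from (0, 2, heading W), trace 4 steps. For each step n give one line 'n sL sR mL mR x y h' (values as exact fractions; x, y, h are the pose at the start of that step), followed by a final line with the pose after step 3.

0 45/116 45/148 90/1073 45/116 0 2 W
1 90/157 10/29 1040/4553 90/157 -1 2 S
2 45/101 45/73 -1260/7373 45/101 -1 1 E
3 90/277 90/181 -8640/50137 90/277 0 1 N
final 0 2 W

n=0: pose=(0,2,W); sL=45/116, sR=45/148; mL=90/1073, mR=45/116; mL+mR=2025/4292 → advance +1; mR−mL=45/148 → turn +1·90°
n=1: pose=(-1,2,S); sL=90/157, sR=10/29; mL=1040/4553, mR=90/157; mL+mR=3650/4553 → advance +1; mR−mL=10/29 → turn +1·90°
n=2: pose=(-1,1,E); sL=45/101, sR=45/73; mL=-1260/7373, mR=45/101; mL+mR=2025/7373 → advance +1; mR−mL=45/73 → turn +1·90°
n=3: pose=(0,1,N); sL=90/277, sR=90/181; mL=-8640/50137, mR=90/277; mL+mR=7650/50137 → advance +1; mR−mL=90/181 → turn +1·90°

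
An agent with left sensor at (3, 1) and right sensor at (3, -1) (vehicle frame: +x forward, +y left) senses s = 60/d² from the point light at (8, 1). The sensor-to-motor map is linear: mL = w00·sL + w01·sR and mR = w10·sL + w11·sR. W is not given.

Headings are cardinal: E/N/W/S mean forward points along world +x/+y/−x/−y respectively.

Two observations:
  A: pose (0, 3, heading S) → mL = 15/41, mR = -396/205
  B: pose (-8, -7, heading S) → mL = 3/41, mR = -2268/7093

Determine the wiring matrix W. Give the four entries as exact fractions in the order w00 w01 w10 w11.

0 1/2 -1 -1

obs A: pose=(0,3,S) → sL=6/5, sR=30/41, mL=15/41, mR=-396/205
obs B: pose=(-8,-7,S) → sL=30/173, sR=6/41, mL=3/41, mR=-2268/7093
sensor matrix S = [[6/5, 30/41], [30/173, 6/41]]; det S = 1728/35465
solve [mL_A; mL_B] = S·[w00; w01] and [mR_A; mR_B] = S·[w10; w11]:
  w00 = 0, w01 = 1/2, w10 = -1, w11 = -1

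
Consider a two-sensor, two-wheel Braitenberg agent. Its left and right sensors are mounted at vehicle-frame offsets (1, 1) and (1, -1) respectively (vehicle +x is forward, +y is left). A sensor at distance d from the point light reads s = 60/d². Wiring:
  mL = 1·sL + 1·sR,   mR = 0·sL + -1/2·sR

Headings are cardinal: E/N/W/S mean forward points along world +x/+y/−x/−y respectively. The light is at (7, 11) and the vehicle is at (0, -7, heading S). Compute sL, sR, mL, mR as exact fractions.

60/397 12/85 9864/33745 -6/85

left sensor world pos  = (1, -8); dL² = 397
right sensor world pos = (-1, -8); dR² = 425
sL = 60/397 = 60/397
sR = 60/425 = 12/85
mL = 1·sL + 1·sR = 9864/33745
mR = 0·sL + -1/2·sR = -6/85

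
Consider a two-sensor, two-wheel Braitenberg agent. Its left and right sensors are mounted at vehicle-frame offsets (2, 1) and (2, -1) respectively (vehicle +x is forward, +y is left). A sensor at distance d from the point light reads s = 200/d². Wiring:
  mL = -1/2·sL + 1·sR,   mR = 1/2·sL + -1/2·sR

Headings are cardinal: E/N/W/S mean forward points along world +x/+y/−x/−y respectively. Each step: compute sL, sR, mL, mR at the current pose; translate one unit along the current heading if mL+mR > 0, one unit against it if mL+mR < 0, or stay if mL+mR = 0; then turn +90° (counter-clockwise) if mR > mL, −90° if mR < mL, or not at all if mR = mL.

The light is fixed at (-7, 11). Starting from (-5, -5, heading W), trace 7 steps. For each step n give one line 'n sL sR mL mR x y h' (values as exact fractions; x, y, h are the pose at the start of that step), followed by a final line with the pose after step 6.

0 200/289 8/9 1412/2601 -256/2601 -5 -5 W
1 50/49 1 24/49 1/98 -6 -5 N
2 40/41 40/53 580/2173 240/2173 -6 -4 E
3 100/149 20/29 1530/4321 -40/4321 -5 -4 S
4 200/289 8/9 1412/2601 -256/2601 -5 -5 W
5 50/49 1 24/49 1/98 -6 -5 N
6 40/41 40/53 580/2173 240/2173 -6 -4 E
final -5 -4 S

n=0: pose=(-5,-5,W); sL=200/289, sR=8/9; mL=1412/2601, mR=-256/2601; mL+mR=4/9 → advance +1; mR−mL=-556/867 → turn -1·90°
n=1: pose=(-6,-5,N); sL=50/49, sR=1; mL=24/49, mR=1/98; mL+mR=1/2 → advance +1; mR−mL=-47/98 → turn -1·90°
n=2: pose=(-6,-4,E); sL=40/41, sR=40/53; mL=580/2173, mR=240/2173; mL+mR=20/53 → advance +1; mR−mL=-340/2173 → turn -1·90°
n=3: pose=(-5,-4,S); sL=100/149, sR=20/29; mL=1530/4321, mR=-40/4321; mL+mR=10/29 → advance +1; mR−mL=-1570/4321 → turn -1·90°
n=4: pose=(-5,-5,W); sL=200/289, sR=8/9; mL=1412/2601, mR=-256/2601; mL+mR=4/9 → advance +1; mR−mL=-556/867 → turn -1·90°
n=5: pose=(-6,-5,N); sL=50/49, sR=1; mL=24/49, mR=1/98; mL+mR=1/2 → advance +1; mR−mL=-47/98 → turn -1·90°
n=6: pose=(-6,-4,E); sL=40/41, sR=40/53; mL=580/2173, mR=240/2173; mL+mR=20/53 → advance +1; mR−mL=-340/2173 → turn -1·90°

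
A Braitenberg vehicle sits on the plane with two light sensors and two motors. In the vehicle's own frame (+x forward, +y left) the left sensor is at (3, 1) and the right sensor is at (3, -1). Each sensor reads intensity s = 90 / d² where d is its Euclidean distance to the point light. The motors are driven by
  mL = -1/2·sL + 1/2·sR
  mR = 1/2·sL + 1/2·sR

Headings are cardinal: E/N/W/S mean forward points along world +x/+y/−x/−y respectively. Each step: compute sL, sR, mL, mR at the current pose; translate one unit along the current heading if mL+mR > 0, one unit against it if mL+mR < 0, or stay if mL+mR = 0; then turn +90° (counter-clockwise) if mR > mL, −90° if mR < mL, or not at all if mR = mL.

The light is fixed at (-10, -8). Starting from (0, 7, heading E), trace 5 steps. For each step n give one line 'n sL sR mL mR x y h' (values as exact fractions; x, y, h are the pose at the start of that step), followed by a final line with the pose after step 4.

n=0: pose=(0,7,E); sL=18/85, sR=18/73; mL=108/6205, mR=1422/6205; mL+mR=18/73 → advance +1; mR−mL=18/85 → turn +1·90°
n=1: pose=(1,7,N); sL=45/212, sR=5/26; mL=-55/5512, mR=1115/5512; mL+mR=5/26 → advance +1; mR−mL=45/212 → turn +1·90°
n=2: pose=(1,8,W); sL=90/289, sR=90/353; mL=-2880/102017, mR=28890/102017; mL+mR=90/353 → advance +1; mR−mL=90/289 → turn +1·90°
n=3: pose=(0,8,S); sL=9/29, sR=9/25; mL=18/725, mR=243/725; mL+mR=9/25 → advance +1; mR−mL=9/29 → turn +1·90°
n=4: pose=(0,7,E); sL=18/85, sR=18/73; mL=108/6205, mR=1422/6205; mL+mR=18/73 → advance +1; mR−mL=18/85 → turn +1·90°

0 18/85 18/73 108/6205 1422/6205 0 7 E
1 45/212 5/26 -55/5512 1115/5512 1 7 N
2 90/289 90/353 -2880/102017 28890/102017 1 8 W
3 9/29 9/25 18/725 243/725 0 8 S
4 18/85 18/73 108/6205 1422/6205 0 7 E
final 1 7 N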